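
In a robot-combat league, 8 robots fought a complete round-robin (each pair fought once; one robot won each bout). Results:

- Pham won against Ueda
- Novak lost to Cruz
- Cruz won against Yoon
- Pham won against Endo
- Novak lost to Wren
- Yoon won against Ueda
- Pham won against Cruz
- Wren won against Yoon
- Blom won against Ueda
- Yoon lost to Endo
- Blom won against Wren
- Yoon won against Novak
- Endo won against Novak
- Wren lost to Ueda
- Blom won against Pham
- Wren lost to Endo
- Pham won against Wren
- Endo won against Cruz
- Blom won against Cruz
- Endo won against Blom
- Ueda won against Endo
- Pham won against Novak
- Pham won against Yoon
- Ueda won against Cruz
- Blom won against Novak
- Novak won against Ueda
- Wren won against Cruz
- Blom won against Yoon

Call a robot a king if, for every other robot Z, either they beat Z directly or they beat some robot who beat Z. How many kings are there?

3

Novak cannot reach Blom, Pham, Yoon in two steps.
Blom reaches everyone (king).
Ueda cannot reach Pham in two steps.
Wren cannot reach Blom, Pham, Endo in two steps.
Cruz cannot reach Blom, Wren, Pham, Endo in two steps.
Pham reaches everyone (king).
Endo reaches everyone (king).
Yoon cannot reach Blom, Pham in two steps.
Kings: Blom, Pham, Endo — 3.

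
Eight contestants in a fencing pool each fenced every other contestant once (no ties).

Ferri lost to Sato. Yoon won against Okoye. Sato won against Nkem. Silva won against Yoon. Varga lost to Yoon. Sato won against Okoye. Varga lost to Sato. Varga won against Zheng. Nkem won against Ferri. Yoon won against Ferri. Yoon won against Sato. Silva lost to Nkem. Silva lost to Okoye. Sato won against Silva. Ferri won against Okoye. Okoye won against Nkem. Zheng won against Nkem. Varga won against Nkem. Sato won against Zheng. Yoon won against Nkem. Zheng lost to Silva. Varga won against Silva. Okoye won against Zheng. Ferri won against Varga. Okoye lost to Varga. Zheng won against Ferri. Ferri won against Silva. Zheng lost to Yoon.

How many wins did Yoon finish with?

6

Yoon's results: beat Nkem, Ferri, Okoye, Varga, Sato, Zheng; lost to Silva.
That is 6 wins.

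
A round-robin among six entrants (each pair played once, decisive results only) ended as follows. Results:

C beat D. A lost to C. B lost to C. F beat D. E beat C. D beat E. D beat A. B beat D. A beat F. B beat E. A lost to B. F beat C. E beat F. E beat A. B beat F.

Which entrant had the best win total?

B

Win totals: A 1, B 4, C 3, D 2, E 3, F 2.
B leads with 4 wins (next highest: 3).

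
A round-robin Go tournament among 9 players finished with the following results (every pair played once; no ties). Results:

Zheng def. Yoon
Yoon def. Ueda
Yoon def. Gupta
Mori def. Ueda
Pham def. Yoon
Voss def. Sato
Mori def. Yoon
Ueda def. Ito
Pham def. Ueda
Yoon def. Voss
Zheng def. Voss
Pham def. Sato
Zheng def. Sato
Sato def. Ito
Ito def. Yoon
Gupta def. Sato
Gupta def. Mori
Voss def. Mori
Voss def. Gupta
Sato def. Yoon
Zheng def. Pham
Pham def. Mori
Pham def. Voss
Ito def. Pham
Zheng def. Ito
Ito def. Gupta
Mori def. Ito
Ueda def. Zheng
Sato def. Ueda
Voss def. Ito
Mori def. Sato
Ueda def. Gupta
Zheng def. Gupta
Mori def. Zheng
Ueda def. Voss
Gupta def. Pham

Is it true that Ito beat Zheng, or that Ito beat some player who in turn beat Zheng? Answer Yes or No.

Ito did not beat Zheng directly.
Ito beat Yoon, Pham, Gupta, but each of them lost to Zheng. No two-step path.

No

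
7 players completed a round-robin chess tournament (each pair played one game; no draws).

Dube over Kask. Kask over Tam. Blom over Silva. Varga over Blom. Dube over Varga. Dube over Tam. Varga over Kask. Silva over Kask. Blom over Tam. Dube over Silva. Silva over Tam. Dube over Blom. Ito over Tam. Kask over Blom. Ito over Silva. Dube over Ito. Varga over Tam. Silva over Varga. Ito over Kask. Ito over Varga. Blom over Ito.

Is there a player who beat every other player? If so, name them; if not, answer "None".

Dube has 6 wins out of 6 opponents — a perfect record.

Dube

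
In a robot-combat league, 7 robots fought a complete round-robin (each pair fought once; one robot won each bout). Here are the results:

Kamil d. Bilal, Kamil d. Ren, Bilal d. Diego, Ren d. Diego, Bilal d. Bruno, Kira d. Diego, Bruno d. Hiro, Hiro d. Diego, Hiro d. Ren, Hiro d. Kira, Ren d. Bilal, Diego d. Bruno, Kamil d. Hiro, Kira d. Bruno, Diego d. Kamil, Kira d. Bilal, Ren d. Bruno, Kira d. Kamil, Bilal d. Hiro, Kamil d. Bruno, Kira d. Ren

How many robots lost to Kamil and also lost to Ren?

2

Kamil beat: Bilal, Ren, Hiro, Bruno.
Ren beat: Diego, Bilal, Bruno.
Both beat: Bilal, Bruno — 2.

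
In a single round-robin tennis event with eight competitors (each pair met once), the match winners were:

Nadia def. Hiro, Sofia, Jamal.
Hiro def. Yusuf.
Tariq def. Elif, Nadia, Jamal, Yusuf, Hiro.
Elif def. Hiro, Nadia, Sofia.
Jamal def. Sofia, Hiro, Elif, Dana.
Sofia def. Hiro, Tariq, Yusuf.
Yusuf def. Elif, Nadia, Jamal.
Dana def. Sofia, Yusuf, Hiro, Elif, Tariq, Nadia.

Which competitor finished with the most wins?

Dana

Win totals: Sofia 3, Yusuf 3, Jamal 4, Dana 6, Nadia 3, Hiro 1, Tariq 5, Elif 3.
Dana leads with 6 wins (next highest: 5).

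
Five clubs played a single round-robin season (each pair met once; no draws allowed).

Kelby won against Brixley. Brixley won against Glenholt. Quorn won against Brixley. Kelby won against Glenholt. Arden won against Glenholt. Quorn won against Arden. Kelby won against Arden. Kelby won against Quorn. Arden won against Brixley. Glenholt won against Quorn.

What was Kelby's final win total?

Kelby's results: beat Brixley, Glenholt, Quorn, Arden; lost to no one.
That is 4 wins.

4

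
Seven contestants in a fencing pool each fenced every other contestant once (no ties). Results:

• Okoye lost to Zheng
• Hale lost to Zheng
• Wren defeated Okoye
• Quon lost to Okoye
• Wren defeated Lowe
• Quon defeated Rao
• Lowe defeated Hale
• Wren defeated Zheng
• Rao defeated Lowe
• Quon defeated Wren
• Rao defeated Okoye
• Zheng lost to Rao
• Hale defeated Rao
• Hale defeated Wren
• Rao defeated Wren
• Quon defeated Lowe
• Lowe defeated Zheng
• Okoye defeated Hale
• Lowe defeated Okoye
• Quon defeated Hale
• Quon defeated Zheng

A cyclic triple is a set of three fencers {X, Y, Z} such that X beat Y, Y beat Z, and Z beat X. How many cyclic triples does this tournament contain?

10

Win totals: Hale 2, Wren 3, Quon 5, Rao 4, Lowe 3, Okoye 2, Zheng 2.
A fencer with w wins dominates both others in C(w,2) triples; summing gives 1 + 3 + 10 + 6 + 3 + 1 + 1 = 25 transitive triples.
Total triples C(7,3) = 35, so cyclic triples = 35 − 25 = 10.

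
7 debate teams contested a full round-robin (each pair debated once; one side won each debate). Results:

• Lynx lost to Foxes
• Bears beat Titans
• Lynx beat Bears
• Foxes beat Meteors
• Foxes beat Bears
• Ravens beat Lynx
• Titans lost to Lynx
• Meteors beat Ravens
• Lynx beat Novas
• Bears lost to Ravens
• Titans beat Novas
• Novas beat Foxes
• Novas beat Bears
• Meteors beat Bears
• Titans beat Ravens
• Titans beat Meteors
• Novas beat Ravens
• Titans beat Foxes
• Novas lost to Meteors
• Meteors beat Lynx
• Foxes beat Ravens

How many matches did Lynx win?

3

Lynx's results: beat Novas, Titans, Bears; lost to Meteors, Ravens, Foxes.
That is 3 wins.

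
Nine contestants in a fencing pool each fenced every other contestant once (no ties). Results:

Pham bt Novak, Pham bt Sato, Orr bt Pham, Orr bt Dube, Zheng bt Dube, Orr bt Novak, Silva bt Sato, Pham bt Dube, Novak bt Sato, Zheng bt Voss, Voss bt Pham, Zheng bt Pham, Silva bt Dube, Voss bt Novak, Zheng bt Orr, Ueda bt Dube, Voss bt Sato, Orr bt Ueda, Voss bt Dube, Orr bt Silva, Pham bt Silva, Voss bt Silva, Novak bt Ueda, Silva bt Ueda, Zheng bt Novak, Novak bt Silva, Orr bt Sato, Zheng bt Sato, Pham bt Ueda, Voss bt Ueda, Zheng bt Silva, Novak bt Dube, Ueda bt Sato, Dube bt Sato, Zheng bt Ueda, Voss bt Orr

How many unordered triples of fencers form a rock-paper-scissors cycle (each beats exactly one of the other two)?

Win totals: Novak 4, Silva 3, Sato 0, Dube 1, Voss 7, Pham 5, Zheng 8, Ueda 2, Orr 6.
A fencer with w wins dominates both others in C(w,2) triples; summing gives 6 + 3 + 0 + 0 + 21 + 10 + 28 + 1 + 15 = 84 transitive triples.
Total triples C(9,3) = 84, so cyclic triples = 84 − 84 = 0.

0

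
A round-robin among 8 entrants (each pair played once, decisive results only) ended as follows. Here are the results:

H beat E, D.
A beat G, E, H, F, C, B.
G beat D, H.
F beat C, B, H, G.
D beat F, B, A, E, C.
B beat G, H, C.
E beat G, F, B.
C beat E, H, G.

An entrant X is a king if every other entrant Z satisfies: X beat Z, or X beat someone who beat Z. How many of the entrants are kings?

4

A reaches everyone (king).
B cannot reach A, F in two steps.
C cannot reach A in two steps.
D reaches everyone (king).
E cannot reach A in two steps.
F cannot reach A in two steps.
G reaches everyone (king).
H reaches everyone (king).
Kings: A, D, G, H — 4.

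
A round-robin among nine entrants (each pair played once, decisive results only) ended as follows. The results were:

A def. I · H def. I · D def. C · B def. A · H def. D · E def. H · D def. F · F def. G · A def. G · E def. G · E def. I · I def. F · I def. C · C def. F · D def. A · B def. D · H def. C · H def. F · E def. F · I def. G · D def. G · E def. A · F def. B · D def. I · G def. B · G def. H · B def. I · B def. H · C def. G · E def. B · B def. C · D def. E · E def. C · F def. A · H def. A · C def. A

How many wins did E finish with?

7

E's results: beat A, B, C, F, G, H, I; lost to D.
That is 7 wins.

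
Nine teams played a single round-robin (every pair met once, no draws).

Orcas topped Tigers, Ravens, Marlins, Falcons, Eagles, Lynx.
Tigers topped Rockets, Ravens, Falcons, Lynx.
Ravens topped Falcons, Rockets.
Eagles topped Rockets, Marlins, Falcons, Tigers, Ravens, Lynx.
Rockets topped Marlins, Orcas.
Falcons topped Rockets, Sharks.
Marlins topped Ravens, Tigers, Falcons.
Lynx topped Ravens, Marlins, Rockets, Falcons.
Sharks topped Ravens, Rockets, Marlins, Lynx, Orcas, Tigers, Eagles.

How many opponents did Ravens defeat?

2

Ravens' results: beat Rockets, Falcons; lost to Orcas, Eagles, Tigers, Lynx, Sharks, Marlins.
That is 2 wins.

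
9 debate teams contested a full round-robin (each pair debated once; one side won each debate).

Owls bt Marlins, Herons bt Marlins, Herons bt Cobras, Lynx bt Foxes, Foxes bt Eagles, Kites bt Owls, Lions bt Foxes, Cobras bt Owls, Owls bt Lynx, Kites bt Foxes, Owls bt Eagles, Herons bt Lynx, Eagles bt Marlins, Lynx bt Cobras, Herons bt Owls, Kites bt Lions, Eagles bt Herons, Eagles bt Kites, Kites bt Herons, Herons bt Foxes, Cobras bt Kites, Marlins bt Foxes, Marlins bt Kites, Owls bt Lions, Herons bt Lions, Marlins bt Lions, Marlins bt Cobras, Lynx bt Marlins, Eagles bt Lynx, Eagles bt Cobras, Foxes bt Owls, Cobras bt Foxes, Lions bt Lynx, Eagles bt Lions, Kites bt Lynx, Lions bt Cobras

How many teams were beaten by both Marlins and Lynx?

2

Marlins beat: Lions, Cobras, Kites, Foxes.
Lynx beat: Marlins, Cobras, Foxes.
Both beat: Cobras, Foxes — 2.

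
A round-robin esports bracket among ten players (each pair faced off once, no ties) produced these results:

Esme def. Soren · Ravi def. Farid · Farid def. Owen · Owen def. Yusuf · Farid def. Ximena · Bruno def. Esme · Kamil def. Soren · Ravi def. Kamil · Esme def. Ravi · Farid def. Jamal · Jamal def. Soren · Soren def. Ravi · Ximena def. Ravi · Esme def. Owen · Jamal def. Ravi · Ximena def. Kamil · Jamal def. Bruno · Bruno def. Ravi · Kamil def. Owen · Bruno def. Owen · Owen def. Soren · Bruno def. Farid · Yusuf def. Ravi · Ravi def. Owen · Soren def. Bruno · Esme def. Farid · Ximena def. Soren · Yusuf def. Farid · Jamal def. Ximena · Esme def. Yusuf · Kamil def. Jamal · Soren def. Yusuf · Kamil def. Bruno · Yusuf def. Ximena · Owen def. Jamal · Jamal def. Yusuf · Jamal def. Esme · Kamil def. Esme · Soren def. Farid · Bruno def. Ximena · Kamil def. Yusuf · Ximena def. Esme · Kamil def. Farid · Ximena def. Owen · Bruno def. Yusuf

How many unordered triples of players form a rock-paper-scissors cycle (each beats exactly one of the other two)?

31

Win totals: Ximena 5, Yusuf 3, Farid 3, Ravi 3, Soren 4, Owen 3, Esme 5, Jamal 6, Kamil 7, Bruno 6.
A player with w wins dominates both others in C(w,2) triples; summing gives 10 + 3 + 3 + 3 + 6 + 3 + 10 + 15 + 21 + 15 = 89 transitive triples.
Total triples C(10,3) = 120, so cyclic triples = 120 − 89 = 31.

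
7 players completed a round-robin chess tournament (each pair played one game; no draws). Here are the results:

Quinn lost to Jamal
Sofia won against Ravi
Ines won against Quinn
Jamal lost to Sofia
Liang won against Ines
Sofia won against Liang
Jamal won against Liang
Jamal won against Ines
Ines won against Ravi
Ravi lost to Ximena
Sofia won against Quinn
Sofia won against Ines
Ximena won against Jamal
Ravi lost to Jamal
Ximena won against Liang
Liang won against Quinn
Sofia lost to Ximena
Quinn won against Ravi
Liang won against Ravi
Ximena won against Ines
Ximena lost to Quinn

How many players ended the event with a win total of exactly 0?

1

Win totals: Quinn 2, Ximena 5, Liang 3, Ines 2, Sofia 5, Ravi 0, Jamal 4.
Exactly 0: Ravi — 1 player.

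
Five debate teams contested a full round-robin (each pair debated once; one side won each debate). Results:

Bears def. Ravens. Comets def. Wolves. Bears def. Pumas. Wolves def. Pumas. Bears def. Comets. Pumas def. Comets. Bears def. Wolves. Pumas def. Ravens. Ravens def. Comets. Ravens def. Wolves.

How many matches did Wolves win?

1

Wolves' results: beat Pumas; lost to Comets, Bears, Ravens.
That is 1 win.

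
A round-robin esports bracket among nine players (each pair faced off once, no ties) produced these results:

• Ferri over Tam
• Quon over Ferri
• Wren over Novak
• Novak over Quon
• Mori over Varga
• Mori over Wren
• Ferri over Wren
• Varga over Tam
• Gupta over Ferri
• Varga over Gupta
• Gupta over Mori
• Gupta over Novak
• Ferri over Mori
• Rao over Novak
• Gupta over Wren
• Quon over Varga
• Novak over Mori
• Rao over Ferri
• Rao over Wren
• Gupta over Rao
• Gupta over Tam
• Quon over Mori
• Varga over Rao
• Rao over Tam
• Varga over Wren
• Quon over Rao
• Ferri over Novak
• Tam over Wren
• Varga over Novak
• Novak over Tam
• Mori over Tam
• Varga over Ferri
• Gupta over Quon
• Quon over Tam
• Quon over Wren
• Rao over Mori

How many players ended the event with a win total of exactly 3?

Win totals: Novak 3, Tam 1, Quon 6, Mori 3, Varga 6, Gupta 7, Rao 5, Wren 1, Ferri 4.
Exactly 3: Novak, Mori — 2 players.

2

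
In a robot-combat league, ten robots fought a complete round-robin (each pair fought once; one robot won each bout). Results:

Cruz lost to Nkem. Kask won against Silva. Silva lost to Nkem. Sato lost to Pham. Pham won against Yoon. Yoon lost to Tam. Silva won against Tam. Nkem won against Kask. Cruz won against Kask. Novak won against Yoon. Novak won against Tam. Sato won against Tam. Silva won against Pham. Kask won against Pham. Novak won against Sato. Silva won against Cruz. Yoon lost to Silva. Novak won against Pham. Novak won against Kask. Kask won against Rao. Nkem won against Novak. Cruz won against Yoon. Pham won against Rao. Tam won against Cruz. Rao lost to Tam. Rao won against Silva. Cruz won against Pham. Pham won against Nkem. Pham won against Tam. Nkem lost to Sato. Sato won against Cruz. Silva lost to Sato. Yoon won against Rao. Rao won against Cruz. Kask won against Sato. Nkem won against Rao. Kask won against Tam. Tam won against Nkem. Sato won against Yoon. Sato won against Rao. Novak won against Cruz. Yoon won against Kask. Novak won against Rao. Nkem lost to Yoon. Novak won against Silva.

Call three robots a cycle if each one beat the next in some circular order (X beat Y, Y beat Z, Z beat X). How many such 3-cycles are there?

28

Win totals: Nkem 5, Silva 4, Tam 4, Rao 2, Yoon 3, Pham 5, Sato 6, Kask 5, Cruz 3, Novak 8.
A robot with w wins dominates both others in C(w,2) triples; summing gives 10 + 6 + 6 + 1 + 3 + 10 + 15 + 10 + 3 + 28 = 92 transitive triples.
Total triples C(10,3) = 120, so cyclic triples = 120 − 92 = 28.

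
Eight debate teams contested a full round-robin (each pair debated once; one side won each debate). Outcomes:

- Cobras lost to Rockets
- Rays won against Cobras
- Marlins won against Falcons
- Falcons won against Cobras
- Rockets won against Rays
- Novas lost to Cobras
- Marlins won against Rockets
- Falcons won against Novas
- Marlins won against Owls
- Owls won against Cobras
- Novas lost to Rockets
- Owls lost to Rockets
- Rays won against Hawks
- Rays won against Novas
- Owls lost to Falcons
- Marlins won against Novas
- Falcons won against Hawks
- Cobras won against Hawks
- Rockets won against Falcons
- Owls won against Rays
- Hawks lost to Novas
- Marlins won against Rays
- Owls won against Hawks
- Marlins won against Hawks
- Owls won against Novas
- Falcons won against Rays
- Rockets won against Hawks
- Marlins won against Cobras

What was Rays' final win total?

Rays' results: beat Cobras, Novas, Hawks; lost to Marlins, Rockets, Owls, Falcons.
That is 3 wins.

3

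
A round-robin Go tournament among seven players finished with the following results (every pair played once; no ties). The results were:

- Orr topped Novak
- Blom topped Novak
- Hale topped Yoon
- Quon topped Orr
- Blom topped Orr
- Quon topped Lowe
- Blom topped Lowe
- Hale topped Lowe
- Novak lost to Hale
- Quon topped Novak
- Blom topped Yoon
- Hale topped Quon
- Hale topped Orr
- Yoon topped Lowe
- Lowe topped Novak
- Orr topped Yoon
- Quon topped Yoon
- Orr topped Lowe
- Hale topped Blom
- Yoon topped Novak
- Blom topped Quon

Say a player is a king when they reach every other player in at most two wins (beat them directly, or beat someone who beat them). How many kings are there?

1

Blom cannot reach Hale in two steps.
Hale reaches everyone (king).
Yoon cannot reach Blom, Hale, Orr, Quon in two steps.
Novak cannot reach Blom, Hale, Yoon, Orr, Lowe, Quon in two steps.
Orr cannot reach Blom, Hale, Quon in two steps.
Lowe cannot reach Blom, Hale, Yoon, Orr, Quon in two steps.
Quon cannot reach Blom, Hale in two steps.
Kings: Hale — 1.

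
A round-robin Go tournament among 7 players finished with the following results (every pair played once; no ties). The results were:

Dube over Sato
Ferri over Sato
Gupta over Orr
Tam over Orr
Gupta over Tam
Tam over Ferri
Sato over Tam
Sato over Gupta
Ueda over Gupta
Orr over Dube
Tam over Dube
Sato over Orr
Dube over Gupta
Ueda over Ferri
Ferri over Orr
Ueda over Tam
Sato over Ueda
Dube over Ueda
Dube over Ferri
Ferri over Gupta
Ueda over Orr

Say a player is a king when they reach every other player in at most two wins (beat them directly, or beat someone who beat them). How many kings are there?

5

Gupta cannot reach Ueda, Sato in two steps.
Ferri reaches everyone (king).
Ueda reaches everyone (king).
Sato reaches everyone (king).
Dube reaches everyone (king).
Orr cannot reach Tam in two steps.
Tam reaches everyone (king).
Kings: Ferri, Ueda, Sato, Dube, Tam — 5.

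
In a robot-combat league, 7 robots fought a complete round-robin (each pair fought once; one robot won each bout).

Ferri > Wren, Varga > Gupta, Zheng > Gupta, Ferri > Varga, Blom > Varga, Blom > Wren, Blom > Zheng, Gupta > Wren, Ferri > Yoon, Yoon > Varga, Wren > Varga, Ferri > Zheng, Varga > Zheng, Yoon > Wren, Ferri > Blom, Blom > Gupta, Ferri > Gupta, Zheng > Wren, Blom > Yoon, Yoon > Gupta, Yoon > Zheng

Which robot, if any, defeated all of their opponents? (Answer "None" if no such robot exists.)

Ferri

Ferri has 6 wins out of 6 opponents — a perfect record.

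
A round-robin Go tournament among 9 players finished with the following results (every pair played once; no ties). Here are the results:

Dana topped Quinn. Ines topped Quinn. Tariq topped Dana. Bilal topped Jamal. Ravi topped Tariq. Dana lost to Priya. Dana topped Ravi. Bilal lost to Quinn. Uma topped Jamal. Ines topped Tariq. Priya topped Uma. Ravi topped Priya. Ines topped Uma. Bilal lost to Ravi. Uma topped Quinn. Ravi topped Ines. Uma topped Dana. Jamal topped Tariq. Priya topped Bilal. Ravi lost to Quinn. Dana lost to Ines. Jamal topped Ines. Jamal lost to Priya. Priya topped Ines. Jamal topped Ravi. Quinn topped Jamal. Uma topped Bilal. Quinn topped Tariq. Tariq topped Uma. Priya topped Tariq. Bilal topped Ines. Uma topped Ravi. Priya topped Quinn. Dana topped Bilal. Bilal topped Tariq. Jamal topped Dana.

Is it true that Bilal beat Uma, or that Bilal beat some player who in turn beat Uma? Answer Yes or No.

Yes

Bilal did not beat Uma directly.
Bilal beat Jamal, Ines, Tariq. Of those, Ines beat Uma.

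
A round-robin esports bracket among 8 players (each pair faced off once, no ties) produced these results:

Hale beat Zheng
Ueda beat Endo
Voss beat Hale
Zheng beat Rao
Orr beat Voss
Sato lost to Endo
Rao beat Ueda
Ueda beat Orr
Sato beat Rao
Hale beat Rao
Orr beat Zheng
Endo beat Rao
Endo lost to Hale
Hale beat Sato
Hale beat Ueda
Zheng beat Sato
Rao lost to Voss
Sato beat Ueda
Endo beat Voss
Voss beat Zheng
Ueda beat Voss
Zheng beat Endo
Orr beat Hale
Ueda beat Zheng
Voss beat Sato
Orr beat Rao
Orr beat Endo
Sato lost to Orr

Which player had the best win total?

Orr

Win totals: Endo 3, Ueda 4, Zheng 3, Sato 2, Voss 4, Hale 5, Orr 6, Rao 1.
Orr leads with 6 wins (next highest: 5).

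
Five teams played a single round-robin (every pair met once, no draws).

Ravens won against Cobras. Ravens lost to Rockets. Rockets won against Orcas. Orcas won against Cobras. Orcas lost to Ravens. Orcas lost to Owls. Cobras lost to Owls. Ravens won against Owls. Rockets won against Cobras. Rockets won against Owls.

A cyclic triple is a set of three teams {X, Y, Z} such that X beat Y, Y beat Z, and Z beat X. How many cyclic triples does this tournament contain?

0

Of the C(5,3) = 10 triples, the cyclic ones are: none.
That is 0.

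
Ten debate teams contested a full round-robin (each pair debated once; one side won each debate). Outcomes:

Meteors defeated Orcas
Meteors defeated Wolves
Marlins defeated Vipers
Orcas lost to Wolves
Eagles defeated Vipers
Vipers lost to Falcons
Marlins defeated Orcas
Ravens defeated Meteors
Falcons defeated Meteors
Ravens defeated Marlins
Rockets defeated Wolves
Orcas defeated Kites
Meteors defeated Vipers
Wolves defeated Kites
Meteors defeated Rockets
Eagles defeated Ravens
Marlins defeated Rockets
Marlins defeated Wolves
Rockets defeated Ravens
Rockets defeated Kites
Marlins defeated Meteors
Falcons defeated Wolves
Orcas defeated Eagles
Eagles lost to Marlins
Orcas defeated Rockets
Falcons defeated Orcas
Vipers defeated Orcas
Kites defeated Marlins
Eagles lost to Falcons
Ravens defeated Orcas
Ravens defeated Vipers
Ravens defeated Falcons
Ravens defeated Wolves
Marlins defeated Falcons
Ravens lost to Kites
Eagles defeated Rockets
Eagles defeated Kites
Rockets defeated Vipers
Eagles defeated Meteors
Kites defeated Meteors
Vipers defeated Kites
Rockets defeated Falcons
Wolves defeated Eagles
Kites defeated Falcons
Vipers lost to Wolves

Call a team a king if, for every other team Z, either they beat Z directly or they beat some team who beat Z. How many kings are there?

Falcons cannot reach Marlins in two steps.
Kites reaches everyone (king).
Eagles reaches everyone (king).
Ravens reaches everyone (king).
Vipers cannot reach Wolves in two steps.
Rockets reaches everyone (king).
Wolves reaches everyone (king).
Marlins reaches everyone (king).
Orcas reaches everyone (king).
Meteors cannot reach Marlins in two steps.
Kings: Kites, Eagles, Ravens, Rockets, Wolves, Marlins, Orcas — 7.

7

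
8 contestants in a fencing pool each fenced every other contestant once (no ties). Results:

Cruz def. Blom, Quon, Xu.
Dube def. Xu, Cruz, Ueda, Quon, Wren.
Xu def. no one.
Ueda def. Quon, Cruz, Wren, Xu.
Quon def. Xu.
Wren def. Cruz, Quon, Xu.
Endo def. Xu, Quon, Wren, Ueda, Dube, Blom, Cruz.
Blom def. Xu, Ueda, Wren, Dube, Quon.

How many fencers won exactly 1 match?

Win totals: Blom 5, Cruz 3, Dube 5, Quon 1, Xu 0, Wren 3, Endo 7, Ueda 4.
Exactly 1: Quon — 1 fencer.

1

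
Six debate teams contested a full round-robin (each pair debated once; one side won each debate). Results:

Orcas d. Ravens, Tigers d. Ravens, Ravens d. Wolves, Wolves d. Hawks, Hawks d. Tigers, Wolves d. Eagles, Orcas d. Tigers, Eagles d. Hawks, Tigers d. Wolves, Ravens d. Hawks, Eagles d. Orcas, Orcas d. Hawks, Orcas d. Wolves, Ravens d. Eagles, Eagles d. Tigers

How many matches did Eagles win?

3

Eagles' results: beat Hawks, Tigers, Orcas; lost to Ravens, Wolves.
That is 3 wins.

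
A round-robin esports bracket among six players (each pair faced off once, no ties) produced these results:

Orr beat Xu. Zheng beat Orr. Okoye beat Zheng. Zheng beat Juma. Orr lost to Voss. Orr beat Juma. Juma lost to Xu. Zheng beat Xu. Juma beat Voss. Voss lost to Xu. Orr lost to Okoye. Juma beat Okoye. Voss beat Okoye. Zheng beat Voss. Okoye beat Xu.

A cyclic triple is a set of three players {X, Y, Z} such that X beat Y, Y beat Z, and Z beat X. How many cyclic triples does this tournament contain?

Of the C(6,3) = 20 triples, the cyclic ones are: {Voss, Juma, Orr}; {Voss, Xu, Okoye}; {Voss, Xu, Orr}; {Voss, Zheng, Okoye}; {Juma, Xu, Okoye}; {Juma, Zheng, Okoye}; {Juma, Okoye, Orr}.
That is 7.

7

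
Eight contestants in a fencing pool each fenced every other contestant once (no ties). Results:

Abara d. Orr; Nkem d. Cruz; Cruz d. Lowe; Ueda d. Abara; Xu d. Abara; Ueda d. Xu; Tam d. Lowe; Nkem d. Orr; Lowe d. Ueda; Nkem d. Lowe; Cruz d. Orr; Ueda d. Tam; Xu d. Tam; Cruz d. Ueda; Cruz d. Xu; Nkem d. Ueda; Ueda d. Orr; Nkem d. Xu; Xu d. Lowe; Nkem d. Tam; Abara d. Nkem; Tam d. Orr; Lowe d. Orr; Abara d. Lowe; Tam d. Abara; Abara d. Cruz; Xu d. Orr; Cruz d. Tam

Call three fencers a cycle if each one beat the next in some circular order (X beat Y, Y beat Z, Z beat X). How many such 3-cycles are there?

9

Win totals: Nkem 6, Tam 3, Orr 0, Xu 4, Lowe 2, Cruz 5, Ueda 4, Abara 4.
A fencer with w wins dominates both others in C(w,2) triples; summing gives 15 + 3 + 0 + 6 + 1 + 10 + 6 + 6 = 47 transitive triples.
Total triples C(8,3) = 56, so cyclic triples = 56 − 47 = 9.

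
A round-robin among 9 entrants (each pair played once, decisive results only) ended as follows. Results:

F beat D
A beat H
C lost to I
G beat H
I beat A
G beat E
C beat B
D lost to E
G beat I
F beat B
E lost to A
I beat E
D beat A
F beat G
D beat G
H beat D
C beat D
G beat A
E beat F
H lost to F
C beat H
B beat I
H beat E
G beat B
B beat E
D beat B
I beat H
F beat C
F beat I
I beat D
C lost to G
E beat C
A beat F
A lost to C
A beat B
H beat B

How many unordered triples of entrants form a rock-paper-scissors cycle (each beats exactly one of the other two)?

22

Win totals: A 4, B 2, C 4, D 3, E 3, F 6, G 6, H 3, I 5.
An entrant with w wins dominates both others in C(w,2) triples; summing gives 6 + 1 + 6 + 3 + 3 + 15 + 15 + 3 + 10 = 62 transitive triples.
Total triples C(9,3) = 84, so cyclic triples = 84 − 62 = 22.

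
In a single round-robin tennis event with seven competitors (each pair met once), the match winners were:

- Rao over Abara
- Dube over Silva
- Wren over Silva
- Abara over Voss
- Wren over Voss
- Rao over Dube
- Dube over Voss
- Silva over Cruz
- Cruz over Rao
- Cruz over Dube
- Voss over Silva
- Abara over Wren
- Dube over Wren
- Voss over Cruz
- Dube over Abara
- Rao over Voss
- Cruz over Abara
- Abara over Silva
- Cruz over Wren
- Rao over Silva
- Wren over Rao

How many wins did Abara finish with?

Abara's results: beat Voss, Wren, Silva; lost to Rao, Dube, Cruz.
That is 3 wins.

3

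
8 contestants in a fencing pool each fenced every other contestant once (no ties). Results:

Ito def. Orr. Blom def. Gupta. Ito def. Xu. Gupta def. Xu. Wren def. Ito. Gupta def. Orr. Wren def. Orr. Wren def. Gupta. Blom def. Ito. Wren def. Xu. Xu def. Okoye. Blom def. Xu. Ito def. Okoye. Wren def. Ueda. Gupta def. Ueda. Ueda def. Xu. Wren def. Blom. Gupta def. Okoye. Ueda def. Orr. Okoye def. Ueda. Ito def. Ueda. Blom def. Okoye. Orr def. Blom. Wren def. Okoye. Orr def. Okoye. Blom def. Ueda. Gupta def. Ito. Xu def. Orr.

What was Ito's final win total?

4

Ito's results: beat Orr, Okoye, Xu, Ueda; lost to Blom, Gupta, Wren.
That is 4 wins.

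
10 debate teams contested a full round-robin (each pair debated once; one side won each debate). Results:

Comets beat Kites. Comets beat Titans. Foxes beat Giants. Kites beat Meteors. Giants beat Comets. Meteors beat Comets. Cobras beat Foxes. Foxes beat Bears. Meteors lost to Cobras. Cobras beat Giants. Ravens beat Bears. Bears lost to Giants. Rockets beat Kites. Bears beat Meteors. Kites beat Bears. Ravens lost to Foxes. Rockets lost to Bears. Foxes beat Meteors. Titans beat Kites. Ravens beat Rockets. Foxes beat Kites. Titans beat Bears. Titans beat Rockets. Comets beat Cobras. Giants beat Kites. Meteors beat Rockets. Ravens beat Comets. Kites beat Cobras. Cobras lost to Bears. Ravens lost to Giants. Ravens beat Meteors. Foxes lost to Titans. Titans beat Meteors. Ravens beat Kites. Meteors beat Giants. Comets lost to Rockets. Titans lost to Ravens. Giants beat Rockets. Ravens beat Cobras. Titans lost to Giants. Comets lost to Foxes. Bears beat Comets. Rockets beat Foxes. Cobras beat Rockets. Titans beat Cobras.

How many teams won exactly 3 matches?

4

Win totals: Titans 6, Kites 3, Foxes 6, Giants 6, Meteors 3, Ravens 7, Rockets 3, Comets 3, Bears 4, Cobras 4.
Exactly 3: Kites, Meteors, Rockets, Comets — 4 teams.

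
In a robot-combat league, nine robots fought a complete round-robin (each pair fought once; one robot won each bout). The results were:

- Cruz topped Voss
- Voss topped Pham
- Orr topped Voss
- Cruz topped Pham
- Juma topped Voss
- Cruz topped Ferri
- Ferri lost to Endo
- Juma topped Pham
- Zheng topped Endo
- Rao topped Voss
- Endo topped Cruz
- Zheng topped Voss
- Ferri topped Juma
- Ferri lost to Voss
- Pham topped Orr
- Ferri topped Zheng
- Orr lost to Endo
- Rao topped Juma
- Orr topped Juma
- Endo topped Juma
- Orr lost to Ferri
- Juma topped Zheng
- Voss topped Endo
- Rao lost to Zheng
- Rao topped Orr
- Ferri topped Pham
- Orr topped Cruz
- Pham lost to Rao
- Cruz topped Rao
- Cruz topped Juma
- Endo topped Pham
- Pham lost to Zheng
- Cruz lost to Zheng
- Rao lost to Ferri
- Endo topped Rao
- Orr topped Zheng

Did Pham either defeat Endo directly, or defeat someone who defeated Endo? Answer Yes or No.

Pham did not beat Endo directly.
Pham beat Orr, but each of them lost to Endo. No two-step path.

No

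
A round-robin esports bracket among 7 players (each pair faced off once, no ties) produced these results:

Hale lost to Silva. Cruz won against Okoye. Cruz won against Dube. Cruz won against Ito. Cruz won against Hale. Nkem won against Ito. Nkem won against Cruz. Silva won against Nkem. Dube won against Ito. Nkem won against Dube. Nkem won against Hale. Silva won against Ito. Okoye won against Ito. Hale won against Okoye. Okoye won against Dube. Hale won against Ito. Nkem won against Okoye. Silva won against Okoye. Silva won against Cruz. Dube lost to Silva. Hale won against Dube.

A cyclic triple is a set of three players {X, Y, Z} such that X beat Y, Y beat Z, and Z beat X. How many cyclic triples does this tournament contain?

Win totals: Ito 0, Hale 3, Dube 1, Silva 6, Nkem 5, Okoye 2, Cruz 4.
A player with w wins dominates both others in C(w,2) triples; summing gives 0 + 3 + 0 + 15 + 10 + 1 + 6 = 35 transitive triples.
Total triples C(7,3) = 35, so cyclic triples = 35 − 35 = 0.

0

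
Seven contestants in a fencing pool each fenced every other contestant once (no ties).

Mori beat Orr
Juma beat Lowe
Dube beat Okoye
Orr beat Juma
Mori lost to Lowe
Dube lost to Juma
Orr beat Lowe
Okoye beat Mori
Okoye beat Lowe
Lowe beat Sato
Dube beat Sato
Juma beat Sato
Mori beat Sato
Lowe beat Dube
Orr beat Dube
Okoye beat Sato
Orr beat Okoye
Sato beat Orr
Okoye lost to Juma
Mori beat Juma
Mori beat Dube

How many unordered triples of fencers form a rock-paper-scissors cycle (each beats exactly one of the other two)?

Win totals: Sato 1, Dube 2, Mori 4, Lowe 3, Juma 4, Orr 4, Okoye 3.
A fencer with w wins dominates both others in C(w,2) triples; summing gives 0 + 1 + 6 + 3 + 6 + 6 + 3 = 25 transitive triples.
Total triples C(7,3) = 35, so cyclic triples = 35 − 25 = 10.

10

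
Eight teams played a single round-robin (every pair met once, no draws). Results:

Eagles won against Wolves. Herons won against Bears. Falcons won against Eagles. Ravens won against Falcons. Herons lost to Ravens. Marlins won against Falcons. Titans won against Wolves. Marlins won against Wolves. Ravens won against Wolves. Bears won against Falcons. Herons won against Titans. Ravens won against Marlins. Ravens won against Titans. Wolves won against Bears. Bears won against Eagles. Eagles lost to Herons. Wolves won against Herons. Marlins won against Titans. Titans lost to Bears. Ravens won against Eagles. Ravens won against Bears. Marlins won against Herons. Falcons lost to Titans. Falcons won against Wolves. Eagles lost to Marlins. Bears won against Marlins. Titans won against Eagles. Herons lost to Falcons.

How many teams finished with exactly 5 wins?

1

Win totals: Titans 3, Bears 4, Herons 3, Falcons 3, Ravens 7, Marlins 5, Eagles 1, Wolves 2.
Exactly 5: Marlins — 1 team.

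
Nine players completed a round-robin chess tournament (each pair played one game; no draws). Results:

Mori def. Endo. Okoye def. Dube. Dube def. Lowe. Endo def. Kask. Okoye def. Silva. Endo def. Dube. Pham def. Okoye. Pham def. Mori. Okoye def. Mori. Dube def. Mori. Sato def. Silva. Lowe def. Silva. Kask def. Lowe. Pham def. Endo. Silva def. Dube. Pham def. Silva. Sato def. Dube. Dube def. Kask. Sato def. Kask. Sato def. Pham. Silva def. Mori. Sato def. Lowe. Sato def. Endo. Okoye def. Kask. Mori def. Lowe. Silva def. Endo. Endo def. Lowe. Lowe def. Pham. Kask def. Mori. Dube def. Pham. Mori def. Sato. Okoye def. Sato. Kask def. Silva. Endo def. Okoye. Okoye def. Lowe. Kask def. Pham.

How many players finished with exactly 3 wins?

Win totals: Kask 4, Endo 4, Lowe 2, Dube 4, Sato 6, Silva 3, Okoye 6, Pham 4, Mori 3.
Exactly 3: Silva, Mori — 2 players.

2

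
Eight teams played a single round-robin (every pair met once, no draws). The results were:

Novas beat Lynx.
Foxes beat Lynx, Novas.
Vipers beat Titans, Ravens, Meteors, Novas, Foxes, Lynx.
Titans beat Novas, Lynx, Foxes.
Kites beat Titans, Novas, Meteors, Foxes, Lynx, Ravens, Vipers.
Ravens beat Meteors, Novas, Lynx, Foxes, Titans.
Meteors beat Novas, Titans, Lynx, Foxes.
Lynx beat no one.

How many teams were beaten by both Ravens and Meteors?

4

Ravens beat: Novas, Titans, Meteors, Lynx, Foxes.
Meteors beat: Novas, Titans, Lynx, Foxes.
Both beat: Novas, Titans, Lynx, Foxes — 4.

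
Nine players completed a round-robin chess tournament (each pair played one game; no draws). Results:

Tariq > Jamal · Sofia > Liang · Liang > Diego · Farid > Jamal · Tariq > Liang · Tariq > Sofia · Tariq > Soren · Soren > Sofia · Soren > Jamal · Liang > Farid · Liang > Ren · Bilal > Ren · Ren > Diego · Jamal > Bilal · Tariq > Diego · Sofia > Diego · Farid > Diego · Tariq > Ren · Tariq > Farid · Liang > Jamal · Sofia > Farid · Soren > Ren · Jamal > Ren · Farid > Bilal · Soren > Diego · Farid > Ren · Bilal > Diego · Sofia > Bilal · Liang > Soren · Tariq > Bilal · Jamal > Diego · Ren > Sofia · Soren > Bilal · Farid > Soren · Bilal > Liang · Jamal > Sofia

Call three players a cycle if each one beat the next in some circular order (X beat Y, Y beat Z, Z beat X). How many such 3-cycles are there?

Win totals: Diego 0, Jamal 4, Bilal 3, Liang 5, Ren 2, Farid 5, Tariq 8, Soren 5, Sofia 4.
A player with w wins dominates both others in C(w,2) triples; summing gives 0 + 6 + 3 + 10 + 1 + 10 + 28 + 10 + 6 = 74 transitive triples.
Total triples C(9,3) = 84, so cyclic triples = 84 − 74 = 10.

10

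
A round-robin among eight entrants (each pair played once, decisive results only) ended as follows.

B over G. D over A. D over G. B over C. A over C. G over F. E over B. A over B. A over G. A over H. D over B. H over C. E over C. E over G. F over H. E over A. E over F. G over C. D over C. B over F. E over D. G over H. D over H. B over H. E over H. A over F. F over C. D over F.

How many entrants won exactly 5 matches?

1

Win totals: A 5, B 4, C 0, D 6, E 7, F 2, G 3, H 1.
Exactly 5: A — 1 entrant.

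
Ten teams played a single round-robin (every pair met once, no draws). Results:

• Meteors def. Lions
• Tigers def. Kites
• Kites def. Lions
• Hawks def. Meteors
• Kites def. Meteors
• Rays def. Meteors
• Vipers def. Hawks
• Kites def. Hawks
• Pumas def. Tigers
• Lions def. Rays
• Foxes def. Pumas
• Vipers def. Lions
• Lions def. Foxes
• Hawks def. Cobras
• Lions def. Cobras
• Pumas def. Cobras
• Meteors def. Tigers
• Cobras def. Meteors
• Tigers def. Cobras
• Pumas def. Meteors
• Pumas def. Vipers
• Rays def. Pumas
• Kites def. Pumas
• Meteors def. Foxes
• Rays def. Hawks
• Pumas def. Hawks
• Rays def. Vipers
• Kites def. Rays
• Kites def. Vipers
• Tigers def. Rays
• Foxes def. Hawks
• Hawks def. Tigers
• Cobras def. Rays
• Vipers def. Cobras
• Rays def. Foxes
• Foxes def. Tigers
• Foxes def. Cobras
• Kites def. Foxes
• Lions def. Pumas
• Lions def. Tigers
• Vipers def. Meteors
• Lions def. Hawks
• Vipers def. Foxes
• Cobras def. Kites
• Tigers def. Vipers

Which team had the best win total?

Win totals: Pumas 5, Cobras 3, Foxes 4, Meteors 3, Lions 6, Rays 5, Vipers 5, Hawks 3, Kites 7, Tigers 4.
Kites leads with 7 wins (next highest: 6).

Kites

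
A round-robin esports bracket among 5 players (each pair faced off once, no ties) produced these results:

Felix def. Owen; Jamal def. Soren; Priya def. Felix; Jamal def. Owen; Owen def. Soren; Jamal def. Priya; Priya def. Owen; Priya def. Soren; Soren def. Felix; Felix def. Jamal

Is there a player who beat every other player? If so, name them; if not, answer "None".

None

Highest win total is Priya with 3 (out of 4 possible).
Priya lost to Jamal, so no player went undefeated.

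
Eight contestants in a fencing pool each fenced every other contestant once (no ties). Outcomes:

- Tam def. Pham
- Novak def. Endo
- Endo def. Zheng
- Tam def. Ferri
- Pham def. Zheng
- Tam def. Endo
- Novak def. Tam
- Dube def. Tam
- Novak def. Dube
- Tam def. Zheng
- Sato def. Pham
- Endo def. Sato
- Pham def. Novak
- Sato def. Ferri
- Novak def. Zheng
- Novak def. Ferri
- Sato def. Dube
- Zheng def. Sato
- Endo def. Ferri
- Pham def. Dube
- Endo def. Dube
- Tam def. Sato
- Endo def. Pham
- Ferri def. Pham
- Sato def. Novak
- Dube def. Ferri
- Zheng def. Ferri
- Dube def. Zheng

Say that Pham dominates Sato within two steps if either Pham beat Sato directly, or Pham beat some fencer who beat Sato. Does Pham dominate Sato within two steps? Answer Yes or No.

Yes

Pham did not beat Sato directly.
Pham beat Novak, Zheng, Dube. Of those, Zheng beat Sato.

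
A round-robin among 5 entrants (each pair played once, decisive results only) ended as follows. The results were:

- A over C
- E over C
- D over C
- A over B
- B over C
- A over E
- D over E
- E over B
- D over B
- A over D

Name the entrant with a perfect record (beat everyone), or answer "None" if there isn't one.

A

A has 4 wins out of 4 opponents — a perfect record.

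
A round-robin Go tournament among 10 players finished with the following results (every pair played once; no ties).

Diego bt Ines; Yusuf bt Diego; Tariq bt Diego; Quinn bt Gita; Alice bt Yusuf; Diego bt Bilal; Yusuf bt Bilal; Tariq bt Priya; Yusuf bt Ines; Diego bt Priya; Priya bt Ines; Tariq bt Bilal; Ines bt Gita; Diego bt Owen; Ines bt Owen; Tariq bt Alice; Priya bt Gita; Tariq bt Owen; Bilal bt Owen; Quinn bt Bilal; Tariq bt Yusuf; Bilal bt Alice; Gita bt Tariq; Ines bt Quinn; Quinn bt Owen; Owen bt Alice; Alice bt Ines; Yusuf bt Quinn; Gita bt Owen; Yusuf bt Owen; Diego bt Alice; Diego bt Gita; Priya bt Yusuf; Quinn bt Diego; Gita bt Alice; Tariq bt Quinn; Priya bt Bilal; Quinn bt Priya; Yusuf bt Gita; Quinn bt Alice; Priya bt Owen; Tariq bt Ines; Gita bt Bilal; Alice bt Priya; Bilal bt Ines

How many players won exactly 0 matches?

0

Win totals: Tariq 8, Ines 3, Owen 1, Quinn 6, Yusuf 6, Gita 4, Bilal 3, Alice 3, Diego 6, Priya 5.
No player has exactly 0 wins.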